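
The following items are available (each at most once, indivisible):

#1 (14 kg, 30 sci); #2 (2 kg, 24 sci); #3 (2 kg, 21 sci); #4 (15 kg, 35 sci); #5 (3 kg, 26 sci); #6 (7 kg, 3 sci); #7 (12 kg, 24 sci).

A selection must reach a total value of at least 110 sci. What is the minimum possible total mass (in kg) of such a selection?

33

Subsets with value ≥ 110, sorted by total mass:
- #1+#2+#3+#5+#7: mass 33, value 125
- #1+#2+#3+#4: mass 33, value 110
- #2+#3+#4+#5+#7: mass 34, value 130
Minimum mass: 33 kg.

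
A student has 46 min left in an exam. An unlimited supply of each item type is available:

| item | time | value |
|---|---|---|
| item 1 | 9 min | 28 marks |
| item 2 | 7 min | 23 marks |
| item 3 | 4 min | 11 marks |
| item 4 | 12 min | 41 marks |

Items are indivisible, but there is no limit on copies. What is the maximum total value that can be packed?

Best value-per-unit is item 4 at 41/12; filling with it alone gives 3×41 = 123.
Optimal mix: 1×item 1 + 3×item 4 → time 45, value 151.

151 marks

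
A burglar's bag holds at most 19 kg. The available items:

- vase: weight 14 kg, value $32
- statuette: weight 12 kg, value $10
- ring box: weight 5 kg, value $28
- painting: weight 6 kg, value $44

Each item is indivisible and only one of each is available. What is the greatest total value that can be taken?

Check high-value combinations within 19 kg:
- ring box+painting: weight 5+6=11, value 28+44=72
- vase+ring box: weight 14+5=19, value 32+28=60
- statuette+painting: weight 12+6=18, value 10+44=54
- painting: weight 6, value 44
Best: $72.

$72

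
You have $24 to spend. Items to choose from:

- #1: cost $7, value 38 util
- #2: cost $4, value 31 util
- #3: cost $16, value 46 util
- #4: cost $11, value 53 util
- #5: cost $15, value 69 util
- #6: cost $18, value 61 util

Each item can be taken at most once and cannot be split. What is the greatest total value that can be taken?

122 util

Check high-value combinations within $24:
- #1+#2+#4: cost 7+4+11=22, value 38+31+53=122
- #1+#5: cost 7+15=22, value 38+69=107
- #2+#5: cost 4+15=19, value 31+69=100
- #2+#6: cost 4+18=22, value 31+61=92
Best: 122 util.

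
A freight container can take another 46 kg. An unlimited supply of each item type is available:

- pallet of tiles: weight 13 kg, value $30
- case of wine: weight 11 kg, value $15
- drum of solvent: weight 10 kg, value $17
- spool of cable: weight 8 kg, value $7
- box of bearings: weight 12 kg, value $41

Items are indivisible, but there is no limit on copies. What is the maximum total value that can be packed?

Best value-per-unit is box of bearings at 41/12; filling with it alone gives 3×41 = 123.
Optimal mix: 1×drum of solvent + 3×box of bearings → weight 46, value 140.

$140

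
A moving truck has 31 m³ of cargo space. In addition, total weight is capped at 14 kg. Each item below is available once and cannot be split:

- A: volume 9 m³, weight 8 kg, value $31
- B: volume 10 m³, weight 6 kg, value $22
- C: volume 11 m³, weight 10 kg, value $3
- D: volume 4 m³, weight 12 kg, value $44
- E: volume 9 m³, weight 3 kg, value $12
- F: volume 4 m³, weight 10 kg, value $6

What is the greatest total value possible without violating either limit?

$53

Feasible sets respecting both limits:
- A+B: volume 19, weight 14, value 53
- D: volume 4, weight 12, value 44
- A+E: volume 18, weight 11, value 43
Best: $53.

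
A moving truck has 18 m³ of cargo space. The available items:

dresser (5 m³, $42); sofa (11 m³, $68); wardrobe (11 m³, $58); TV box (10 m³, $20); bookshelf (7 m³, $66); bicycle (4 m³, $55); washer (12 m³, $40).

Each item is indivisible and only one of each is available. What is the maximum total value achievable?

$163

Check high-value combinations within 18 m³:
- dresser+bookshelf+bicycle: volume 5+7+4=16, value 42+66+55=163
- sofa+bookshelf: volume 11+7=18, value 68+66=134
- wardrobe+bookshelf: volume 11+7=18, value 58+66=124
Best: $163.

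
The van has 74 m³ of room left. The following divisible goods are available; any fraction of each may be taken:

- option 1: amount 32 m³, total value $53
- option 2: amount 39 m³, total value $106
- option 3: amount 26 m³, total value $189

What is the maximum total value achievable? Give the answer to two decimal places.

Take in order of value per unit:
- option 3 (189/26 per unit): all 26 → value 189, running total 189.00
- option 2 (106/39 per unit): all 39 → value 106, running total 295.00
- option 1 (53/32 per unit): 9 of 32 → value 9×53/32 = 14.9063, running total 309.91
Total 309.91.

309.91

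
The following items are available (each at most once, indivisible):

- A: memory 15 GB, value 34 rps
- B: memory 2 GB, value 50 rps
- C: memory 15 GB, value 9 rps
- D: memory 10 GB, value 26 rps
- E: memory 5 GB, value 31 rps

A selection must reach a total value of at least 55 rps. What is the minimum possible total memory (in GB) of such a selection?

7

Subsets with value ≥ 55, sorted by total memory:
- B+E: memory 7, value 81
- B+D: memory 12, value 76
Minimum memory: 7 GB.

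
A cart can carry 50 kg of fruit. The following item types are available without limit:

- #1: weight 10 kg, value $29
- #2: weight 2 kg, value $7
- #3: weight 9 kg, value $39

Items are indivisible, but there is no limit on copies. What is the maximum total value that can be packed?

$209

Best value-per-unit is #3 at 39/9; filling with it alone gives 5×39 = 195.
Optimal mix: 2×#2 + 5×#3 → weight 49, value 209.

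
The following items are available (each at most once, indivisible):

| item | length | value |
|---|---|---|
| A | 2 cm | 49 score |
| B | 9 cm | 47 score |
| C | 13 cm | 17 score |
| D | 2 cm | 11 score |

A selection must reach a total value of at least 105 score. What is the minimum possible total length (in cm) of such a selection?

Subsets with value ≥ 105, sorted by total length:
- A+B+D: length 13, value 107
- A+B+C: length 24, value 113
- A+B+C+D: length 26, value 124
Minimum length: 13 cm.

13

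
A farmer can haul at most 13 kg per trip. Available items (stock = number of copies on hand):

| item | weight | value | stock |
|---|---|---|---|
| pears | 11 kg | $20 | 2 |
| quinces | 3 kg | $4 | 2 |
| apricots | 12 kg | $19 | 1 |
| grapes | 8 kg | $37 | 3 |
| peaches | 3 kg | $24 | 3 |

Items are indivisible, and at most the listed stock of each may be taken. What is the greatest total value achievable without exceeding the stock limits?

$76

Best selections within weight 13 and stock limits:
- 1×quinces + 3×peaches: weight 12, value 76
- 3×peaches: weight 9, value 72
- 1×grapes + 1×peaches: weight 11, value 61
- 2×quinces + 2×peaches: weight 12, value 56
Best: $76.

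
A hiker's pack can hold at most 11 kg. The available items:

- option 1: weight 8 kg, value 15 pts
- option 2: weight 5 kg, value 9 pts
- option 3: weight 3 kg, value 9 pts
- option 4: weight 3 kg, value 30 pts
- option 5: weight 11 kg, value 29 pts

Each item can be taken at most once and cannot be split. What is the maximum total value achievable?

48 pts

Check high-value combinations within 11 kg:
- option 2+option 3+option 4: weight 5+3+3=11, value 9+9+30=48
- option 1+option 4: weight 8+3=11, value 15+30=45
- option 3+option 4: weight 3+3=6, value 9+30=39
- option 2+option 4: weight 5+3=8, value 9+30=39
- option 4: weight 3, value 30
Best: 48 pts.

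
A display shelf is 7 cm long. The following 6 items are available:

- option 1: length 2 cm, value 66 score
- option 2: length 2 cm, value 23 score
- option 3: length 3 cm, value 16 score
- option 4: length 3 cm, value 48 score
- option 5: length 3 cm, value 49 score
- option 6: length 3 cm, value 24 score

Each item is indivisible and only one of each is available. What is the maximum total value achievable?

138 score

Check high-value combinations within 7 cm:
- option 1+option 2+option 5: length 2+2+3=7, value 66+23+49=138
- option 1+option 2+option 4: length 2+2+3=7, value 66+23+48=137
- option 1+option 5: length 2+3=5, value 66+49=115
- option 1+option 4: length 2+3=5, value 66+48=114
- option 1+option 2+option 6: length 2+2+3=7, value 66+23+24=113
Best: 138 score.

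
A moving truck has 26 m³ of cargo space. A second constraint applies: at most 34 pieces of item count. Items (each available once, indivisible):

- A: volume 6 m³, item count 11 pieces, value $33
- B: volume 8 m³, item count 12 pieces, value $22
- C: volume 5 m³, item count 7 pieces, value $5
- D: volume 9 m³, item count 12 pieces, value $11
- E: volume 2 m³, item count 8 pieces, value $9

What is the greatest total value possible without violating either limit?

Feasible sets respecting both limits:
- A+B+E: volume 16, item count 31, value 64
- A+B+C: volume 19, item count 30, value 60
- A+B: volume 14, item count 23, value 55
- A+D+E: volume 17, item count 31, value 53
Best: $64.

$64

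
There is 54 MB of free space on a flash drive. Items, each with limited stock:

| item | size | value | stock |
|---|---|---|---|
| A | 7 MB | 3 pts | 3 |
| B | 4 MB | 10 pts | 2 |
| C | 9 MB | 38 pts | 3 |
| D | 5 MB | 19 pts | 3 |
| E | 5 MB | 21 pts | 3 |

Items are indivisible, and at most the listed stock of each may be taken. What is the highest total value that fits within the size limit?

215 pts

Top feasible selections:
- 3×C + 2×D + 3×E: size 52, value 215
- 3×C + 3×D + 2×E: size 52, value 213
- 1×B + 3×C + 1×D + 3×E: size 51, value 206
Best: 215 pts.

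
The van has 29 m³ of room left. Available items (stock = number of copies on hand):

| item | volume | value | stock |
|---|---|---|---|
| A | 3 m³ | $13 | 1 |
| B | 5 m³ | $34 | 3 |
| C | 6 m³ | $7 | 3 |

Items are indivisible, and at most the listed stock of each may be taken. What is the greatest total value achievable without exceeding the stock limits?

$122

Best selections within volume 29 and stock limits:
- 1×A + 3×B + 1×C: volume 24, value 122
- 3×B + 2×C: volume 27, value 116
- 1×A + 3×B: volume 18, value 115
Best: $122.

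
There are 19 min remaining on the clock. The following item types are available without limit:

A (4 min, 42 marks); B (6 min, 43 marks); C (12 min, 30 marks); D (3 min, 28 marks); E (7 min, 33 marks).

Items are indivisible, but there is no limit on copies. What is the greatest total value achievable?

196 marks

Best value-per-unit is A at 42/4; filling with it alone gives 4×42 = 168.
Optimal mix: 4×A + 1×D → time 19, value 196.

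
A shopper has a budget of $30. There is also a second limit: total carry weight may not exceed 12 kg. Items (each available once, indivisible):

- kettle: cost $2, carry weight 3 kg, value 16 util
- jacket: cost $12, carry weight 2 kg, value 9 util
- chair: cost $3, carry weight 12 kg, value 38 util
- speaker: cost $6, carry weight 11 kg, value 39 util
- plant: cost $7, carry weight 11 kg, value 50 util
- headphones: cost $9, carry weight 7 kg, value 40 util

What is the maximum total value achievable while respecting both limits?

Feasible sets respecting both limits:
- kettle+jacket+headphones: cost 23, carry weight 12, value 65
- kettle+headphones: cost 11, carry weight 10, value 56
- plant: cost 7, carry weight 11, value 50
- jacket+headphones: cost 21, carry weight 9, value 49
Best: 65 util.

65 util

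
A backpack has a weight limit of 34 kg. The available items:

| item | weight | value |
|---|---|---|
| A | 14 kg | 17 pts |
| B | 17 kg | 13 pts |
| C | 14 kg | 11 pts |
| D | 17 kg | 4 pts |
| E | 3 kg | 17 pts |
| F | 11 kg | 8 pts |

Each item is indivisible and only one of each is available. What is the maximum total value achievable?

Check high-value combinations within 34 kg:
- A+B+E: weight 14+17+3=34, value 17+13+17=47
- A+C+E: weight 14+14+3=31, value 17+11+17=45
- A+E+F: weight 14+3+11=28, value 17+17+8=42
- B+C+E: weight 17+14+3=34, value 13+11+17=41
- B+E+F: weight 17+3+11=31, value 13+17+8=38
Best: 47 pts.

47 pts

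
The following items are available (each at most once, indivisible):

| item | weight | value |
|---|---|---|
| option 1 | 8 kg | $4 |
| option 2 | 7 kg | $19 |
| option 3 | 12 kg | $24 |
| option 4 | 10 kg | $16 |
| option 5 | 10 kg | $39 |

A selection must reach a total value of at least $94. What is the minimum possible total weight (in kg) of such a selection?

Subsets with value ≥ 94, sorted by total weight:
- option 2+option 3+option 4+option 5: weight 39, value 98
- option 1+option 2+option 3+option 4+option 5: weight 47, value 102
Minimum weight: 39 kg.

39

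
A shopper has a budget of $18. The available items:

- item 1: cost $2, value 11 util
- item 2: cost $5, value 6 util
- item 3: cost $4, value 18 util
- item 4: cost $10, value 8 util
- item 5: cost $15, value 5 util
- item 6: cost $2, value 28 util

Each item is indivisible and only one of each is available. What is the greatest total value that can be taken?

Check high-value combinations within $18:
- item 1+item 3+item 4+item 6: cost 2+4+10+2=18, value 11+18+8+28=65
- item 1+item 2+item 3+item 6: cost 2+5+4+2=13, value 11+6+18+28=63
- item 1+item 3+item 6: cost 2+4+2=8, value 11+18+28=57
- item 3+item 4+item 6: cost 4+10+2=16, value 18+8+28=54
- item 2+item 3+item 6: cost 5+4+2=11, value 6+18+28=52
Best: 65 util.

65 util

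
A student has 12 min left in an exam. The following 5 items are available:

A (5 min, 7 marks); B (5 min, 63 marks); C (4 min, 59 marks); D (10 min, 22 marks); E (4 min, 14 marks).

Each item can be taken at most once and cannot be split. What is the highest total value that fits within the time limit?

Check high-value combinations within 12 min:
- B+C: time 5+4=9, value 63+59=122
- B+E: time 5+4=9, value 63+14=77
- C+E: time 4+4=8, value 59+14=73
- A+B: time 5+5=10, value 7+63=70
Best: 122 marks.

122 marks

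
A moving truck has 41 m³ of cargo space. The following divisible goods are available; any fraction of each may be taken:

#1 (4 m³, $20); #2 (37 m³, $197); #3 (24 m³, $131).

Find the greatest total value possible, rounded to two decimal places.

221.51

Take in order of value per unit:
- #3 (131/24 per unit): all 24 → value 131, running total 131.00
- #2 (197/37 per unit): 17 of 37 → value 17×197/37 = 90.5135, running total 221.51
Total 221.51.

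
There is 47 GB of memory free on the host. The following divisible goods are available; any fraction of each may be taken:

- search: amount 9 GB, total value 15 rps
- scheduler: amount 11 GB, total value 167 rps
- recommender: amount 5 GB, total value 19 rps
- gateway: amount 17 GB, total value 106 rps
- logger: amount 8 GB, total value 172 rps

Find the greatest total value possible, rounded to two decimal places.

474.00

Take in order of value per unit:
- logger (172/8 per unit): all 8 → value 172, running total 172.00
- scheduler (167/11 per unit): all 11 → value 167, running total 339.00
- gateway (106/17 per unit): all 17 → value 106, running total 445.00
- recommender (19/5 per unit): all 5 → value 19, running total 464.00
- search (15/9 per unit): 6 of 9 → value 6×15/9 = 10.0000, running total 474.00
Total 474.00.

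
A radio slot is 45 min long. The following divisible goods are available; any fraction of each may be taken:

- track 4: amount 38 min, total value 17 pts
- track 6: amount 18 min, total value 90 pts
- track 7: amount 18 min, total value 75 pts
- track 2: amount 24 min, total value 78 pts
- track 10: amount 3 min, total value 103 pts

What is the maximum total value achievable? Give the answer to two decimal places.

Take in order of value per unit:
- track 10 (103/3 per unit): all 3 → value 103, running total 103.00
- track 6 (90/18 per unit): all 18 → value 90, running total 193.00
- track 7 (75/18 per unit): all 18 → value 75, running total 268.00
- track 2 (78/24 per unit): 6 of 24 → value 6×78/24 = 19.5000, running total 287.50
Total 287.50.

287.50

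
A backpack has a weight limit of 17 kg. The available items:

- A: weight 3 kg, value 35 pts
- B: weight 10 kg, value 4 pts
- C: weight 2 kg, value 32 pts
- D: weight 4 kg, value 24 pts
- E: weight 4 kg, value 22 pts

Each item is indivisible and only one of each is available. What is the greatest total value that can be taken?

113 pts

Check high-value combinations within 17 kg:
- A+C+D+E: weight 3+2+4+4=13, value 35+32+24+22=113
- A+C+D: weight 3+2+4=9, value 35+32+24=91
- A+C+E: weight 3+2+4=9, value 35+32+22=89
- A+D+E: weight 3+4+4=11, value 35+24+22=81
Best: 113 pts.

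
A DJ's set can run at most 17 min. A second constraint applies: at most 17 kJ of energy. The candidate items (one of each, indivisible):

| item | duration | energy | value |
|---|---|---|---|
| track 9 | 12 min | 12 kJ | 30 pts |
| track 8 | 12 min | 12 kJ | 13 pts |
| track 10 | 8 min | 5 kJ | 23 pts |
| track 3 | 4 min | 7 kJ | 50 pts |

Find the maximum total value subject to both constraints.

Feasible sets respecting both limits:
- track 10+track 3: duration 12, energy 12, value 73
- track 3: duration 4, energy 7, value 50
- track 9: duration 12, energy 12, value 30
- track 10: duration 8, energy 5, value 23
Best: 73 pts.

73 pts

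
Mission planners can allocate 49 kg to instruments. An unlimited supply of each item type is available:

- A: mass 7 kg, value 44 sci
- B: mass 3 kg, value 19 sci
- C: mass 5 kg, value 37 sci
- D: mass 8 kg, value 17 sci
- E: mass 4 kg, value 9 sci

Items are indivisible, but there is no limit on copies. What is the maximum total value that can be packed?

Best value-per-unit is C at 37/5; filling with it alone gives 9×37 = 333.
Optimal mix: 3×B + 8×C → mass 49, value 353.

353 sci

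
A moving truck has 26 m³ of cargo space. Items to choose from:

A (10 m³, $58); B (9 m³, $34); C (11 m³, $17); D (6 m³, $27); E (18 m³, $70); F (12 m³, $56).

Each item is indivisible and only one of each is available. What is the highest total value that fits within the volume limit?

$119

Check high-value combinations within 26 m³:
- A+B+D: volume 10+9+6=25, value 58+34+27=119
- A+F: volume 10+12=22, value 58+56=114
- D+E: volume 6+18=24, value 27+70=97
- A+B: volume 10+9=19, value 58+34=92
Best: $119.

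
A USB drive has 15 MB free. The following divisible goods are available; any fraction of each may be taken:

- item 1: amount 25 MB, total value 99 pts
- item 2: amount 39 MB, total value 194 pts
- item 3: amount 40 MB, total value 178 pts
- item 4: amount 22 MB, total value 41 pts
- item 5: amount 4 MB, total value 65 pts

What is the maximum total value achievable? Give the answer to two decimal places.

Take in order of value per unit:
- item 5 (65/4 per unit): all 4 → value 65, running total 65.00
- item 2 (194/39 per unit): 11 of 39 → value 11×194/39 = 54.7179, running total 119.72
Total 119.72.

119.72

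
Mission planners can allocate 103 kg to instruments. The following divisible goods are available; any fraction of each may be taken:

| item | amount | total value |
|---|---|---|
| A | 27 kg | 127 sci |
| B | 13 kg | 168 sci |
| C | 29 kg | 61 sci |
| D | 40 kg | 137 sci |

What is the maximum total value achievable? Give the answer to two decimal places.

480.38

Take in order of value per unit:
- B (168/13 per unit): all 13 → value 168, running total 168.00
- A (127/27 per unit): all 27 → value 127, running total 295.00
- D (137/40 per unit): all 40 → value 137, running total 432.00
- C (61/29 per unit): 23 of 29 → value 23×61/29 = 48.3793, running total 480.38
Total 480.38.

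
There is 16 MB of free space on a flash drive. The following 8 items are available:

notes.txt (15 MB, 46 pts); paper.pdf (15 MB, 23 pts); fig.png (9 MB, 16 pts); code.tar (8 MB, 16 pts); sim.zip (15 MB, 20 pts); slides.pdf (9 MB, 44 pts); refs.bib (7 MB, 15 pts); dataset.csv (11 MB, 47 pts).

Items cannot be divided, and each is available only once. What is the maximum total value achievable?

59 pts

Check high-value combinations within 16 MB:
- slides.pdf+refs.bib: size 9+7=16, value 44+15=59
- dataset.csv: size 11, value 47
- notes.txt: size 15, value 46
- slides.pdf: size 9, value 44
- code.tar+refs.bib: size 8+7=15, value 16+15=31
Best: 59 pts.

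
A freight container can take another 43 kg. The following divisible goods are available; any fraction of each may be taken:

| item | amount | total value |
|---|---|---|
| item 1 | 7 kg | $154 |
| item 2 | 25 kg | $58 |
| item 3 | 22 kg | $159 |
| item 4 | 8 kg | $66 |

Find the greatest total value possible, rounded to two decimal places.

392.92

Take in order of value per unit:
- item 1 (154/7 per unit): all 7 → value 154, running total 154.00
- item 4 (66/8 per unit): all 8 → value 66, running total 220.00
- item 3 (159/22 per unit): all 22 → value 159, running total 379.00
- item 2 (58/25 per unit): 6 of 25 → value 6×58/25 = 13.9200, running total 392.92
Total 392.92.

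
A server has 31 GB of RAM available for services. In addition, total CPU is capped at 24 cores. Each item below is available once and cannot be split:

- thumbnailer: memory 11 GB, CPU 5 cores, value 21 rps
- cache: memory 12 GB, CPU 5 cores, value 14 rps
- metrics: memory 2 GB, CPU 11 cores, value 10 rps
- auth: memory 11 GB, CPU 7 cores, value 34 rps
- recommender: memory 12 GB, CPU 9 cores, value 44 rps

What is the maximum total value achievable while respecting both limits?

Feasible sets respecting both limits:
- auth+recommender: memory 23, CPU 16, value 78
- thumbnailer+metrics+auth: memory 24, CPU 23, value 65
- thumbnailer+recommender: memory 23, CPU 14, value 65
Best: 78 rps.

78 rps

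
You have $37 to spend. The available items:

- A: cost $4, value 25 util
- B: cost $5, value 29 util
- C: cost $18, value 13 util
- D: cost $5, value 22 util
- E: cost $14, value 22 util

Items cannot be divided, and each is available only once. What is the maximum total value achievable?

98 util

This is a 0/1 knapsack; check combinations near the capacity.
- A+B+D+E: cost 4+5+5+14=28, value 25+29+22+22=98
- A+B+C+D: cost 4+5+18+5=32, value 25+29+13+22=89
- A+B+D: cost 4+5+5=14, value 25+29+22=76
- A+B+E: cost 4+5+14=23, value 25+29+22=76
Best: 98 util.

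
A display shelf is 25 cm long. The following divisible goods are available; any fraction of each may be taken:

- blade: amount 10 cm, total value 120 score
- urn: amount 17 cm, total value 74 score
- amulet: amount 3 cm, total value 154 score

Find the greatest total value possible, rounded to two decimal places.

326.24

Take in order of value per unit:
- amulet (154/3 per unit): all 3 → value 154, running total 154.00
- blade (120/10 per unit): all 10 → value 120, running total 274.00
- urn (74/17 per unit): 12 of 17 → value 12×74/17 = 52.2353, running total 326.24
Total 326.24.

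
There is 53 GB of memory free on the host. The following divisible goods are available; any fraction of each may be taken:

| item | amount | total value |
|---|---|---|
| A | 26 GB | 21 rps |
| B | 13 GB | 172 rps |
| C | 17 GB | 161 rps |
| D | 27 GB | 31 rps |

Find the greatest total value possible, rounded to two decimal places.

359.41

Take in order of value per unit:
- B (172/13 per unit): all 13 → value 172, running total 172.00
- C (161/17 per unit): all 17 → value 161, running total 333.00
- D (31/27 per unit): 23 of 27 → value 23×31/27 = 26.4074, running total 359.41
Total 359.41.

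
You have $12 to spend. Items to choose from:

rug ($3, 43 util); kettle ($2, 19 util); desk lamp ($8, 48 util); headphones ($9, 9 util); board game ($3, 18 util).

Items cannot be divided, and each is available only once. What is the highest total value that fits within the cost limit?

91 util

Check high-value combinations within $12:
- rug+desk lamp: cost 3+8=11, value 43+48=91
- rug+kettle+board game: cost 3+2+3=8, value 43+19+18=80
- kettle+desk lamp: cost 2+8=10, value 19+48=67
Best: 91 util.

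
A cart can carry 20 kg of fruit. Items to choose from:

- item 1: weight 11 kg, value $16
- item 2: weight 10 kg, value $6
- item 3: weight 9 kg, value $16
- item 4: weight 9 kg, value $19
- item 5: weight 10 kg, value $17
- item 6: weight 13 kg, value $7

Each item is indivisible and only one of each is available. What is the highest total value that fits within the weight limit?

Check high-value combinations within 20 kg:
- item 4+item 5: weight 9+10=19, value 19+17=36
- item 3+item 4: weight 9+9=18, value 16+19=35
- item 1+item 4: weight 11+9=20, value 16+19=35
Best: $36.

$36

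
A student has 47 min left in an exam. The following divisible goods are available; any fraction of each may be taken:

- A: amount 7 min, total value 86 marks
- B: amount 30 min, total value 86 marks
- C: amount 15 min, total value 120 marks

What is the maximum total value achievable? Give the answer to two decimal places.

Take in order of value per unit:
- A (86/7 per unit): all 7 → value 86, running total 86.00
- C (120/15 per unit): all 15 → value 120, running total 206.00
- B (86/30 per unit): 25 of 30 → value 25×86/30 = 71.6667, running total 277.67
Total 277.67.

277.67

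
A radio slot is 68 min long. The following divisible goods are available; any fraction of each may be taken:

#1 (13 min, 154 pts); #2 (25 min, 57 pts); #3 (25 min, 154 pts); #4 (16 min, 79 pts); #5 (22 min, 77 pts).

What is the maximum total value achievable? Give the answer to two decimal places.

436.00

Take in order of value per unit:
- #1 (154/13 per unit): all 13 → value 154, running total 154.00
- #3 (154/25 per unit): all 25 → value 154, running total 308.00
- #4 (79/16 per unit): all 16 → value 79, running total 387.00
- #5 (77/22 per unit): 14 of 22 → value 14×77/22 = 49.0000, running total 436.00
Total 436.00.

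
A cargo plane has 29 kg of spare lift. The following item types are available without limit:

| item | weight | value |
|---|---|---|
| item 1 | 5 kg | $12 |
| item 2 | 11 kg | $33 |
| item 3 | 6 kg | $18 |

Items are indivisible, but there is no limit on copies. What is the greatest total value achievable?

$87

Best value-per-unit is item 2 at 33/11; filling with it alone gives 2×33 = 66.
Optimal mix: 1×item 2 + 3×item 3 → weight 29, value 87.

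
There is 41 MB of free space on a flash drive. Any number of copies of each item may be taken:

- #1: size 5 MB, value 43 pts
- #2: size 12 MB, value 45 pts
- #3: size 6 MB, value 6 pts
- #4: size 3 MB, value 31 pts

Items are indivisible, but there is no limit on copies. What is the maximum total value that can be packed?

Best value-per-unit is #4 at 31/3; filling with it alone gives 13×31 = 403.
Optimal mix: 1×#1 + 12×#4 → size 41, value 415.

415 pts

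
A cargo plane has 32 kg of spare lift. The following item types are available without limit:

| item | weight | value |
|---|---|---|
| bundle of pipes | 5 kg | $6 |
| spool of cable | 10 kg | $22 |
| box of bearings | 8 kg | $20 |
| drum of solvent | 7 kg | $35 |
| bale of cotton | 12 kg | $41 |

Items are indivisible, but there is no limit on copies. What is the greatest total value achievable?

Best value-per-unit is drum of solvent at 35/7, and filling with it alone uses weight 4×7=28. No mix of the others beats 4×35 = 140.

$140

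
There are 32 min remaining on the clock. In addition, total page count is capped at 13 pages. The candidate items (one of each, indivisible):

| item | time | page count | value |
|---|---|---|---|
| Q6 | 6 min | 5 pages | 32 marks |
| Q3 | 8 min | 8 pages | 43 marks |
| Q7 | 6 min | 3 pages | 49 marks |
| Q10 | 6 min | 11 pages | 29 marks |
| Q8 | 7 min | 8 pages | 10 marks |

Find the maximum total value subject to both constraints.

Feasible sets respecting both limits:
- Q3+Q7: time 14, page count 11, value 92
- Q6+Q7: time 12, page count 8, value 81
- Q6+Q3: time 14, page count 13, value 75
Best: 92 marks.

92 marks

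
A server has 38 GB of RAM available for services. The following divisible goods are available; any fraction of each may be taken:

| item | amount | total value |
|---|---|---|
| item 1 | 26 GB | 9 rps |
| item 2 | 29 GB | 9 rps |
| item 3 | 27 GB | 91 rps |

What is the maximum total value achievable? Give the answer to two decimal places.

Take in order of value per unit:
- item 3 (91/27 per unit): all 27 → value 91, running total 91.00
- item 1 (9/26 per unit): 11 of 26 → value 11×9/26 = 3.8077, running total 94.81
Total 94.81.

94.81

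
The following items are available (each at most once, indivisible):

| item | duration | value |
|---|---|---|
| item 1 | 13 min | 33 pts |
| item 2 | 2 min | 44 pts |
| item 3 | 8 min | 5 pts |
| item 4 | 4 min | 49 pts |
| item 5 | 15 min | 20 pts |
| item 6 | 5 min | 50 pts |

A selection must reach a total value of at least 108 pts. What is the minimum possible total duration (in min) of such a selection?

11

Subsets with value ≥ 108, sorted by total duration:
- item 2+item 4+item 6: duration 11, value 143
- item 2+item 3+item 4+item 6: duration 19, value 148
Minimum duration: 11 min.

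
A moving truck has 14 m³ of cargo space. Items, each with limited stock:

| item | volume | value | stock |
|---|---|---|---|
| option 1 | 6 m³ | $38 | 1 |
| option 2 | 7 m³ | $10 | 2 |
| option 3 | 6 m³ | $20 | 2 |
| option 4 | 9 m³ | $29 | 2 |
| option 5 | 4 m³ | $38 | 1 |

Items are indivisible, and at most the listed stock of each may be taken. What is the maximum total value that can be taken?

Top feasible selections:
- 1×option 1 + 1×option 5: volume 10, value 76
- 1×option 4 + 1×option 5: volume 13, value 67
- 1×option 3 + 1×option 5: volume 10, value 58
Best: $76.

$76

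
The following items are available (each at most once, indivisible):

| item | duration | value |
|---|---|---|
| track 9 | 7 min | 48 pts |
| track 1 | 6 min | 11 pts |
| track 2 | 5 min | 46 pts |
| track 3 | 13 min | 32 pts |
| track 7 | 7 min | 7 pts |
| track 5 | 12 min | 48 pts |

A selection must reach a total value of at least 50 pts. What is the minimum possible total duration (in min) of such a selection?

Subsets with value ≥ 50, sorted by total duration:
- track 1+track 2: duration 11, value 57
- track 9+track 2: duration 12, value 94
- track 2+track 7: duration 12, value 53
- track 9+track 1: duration 13, value 59
Minimum duration: 11 min.

11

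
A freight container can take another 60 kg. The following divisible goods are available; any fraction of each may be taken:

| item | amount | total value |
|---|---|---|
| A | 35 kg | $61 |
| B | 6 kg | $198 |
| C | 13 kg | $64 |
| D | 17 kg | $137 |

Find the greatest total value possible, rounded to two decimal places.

Take in order of value per unit:
- B (198/6 per unit): all 6 → value 198, running total 198.00
- D (137/17 per unit): all 17 → value 137, running total 335.00
- C (64/13 per unit): all 13 → value 64, running total 399.00
- A (61/35 per unit): 24 of 35 → value 24×61/35 = 41.8286, running total 440.83
Total 440.83.

440.83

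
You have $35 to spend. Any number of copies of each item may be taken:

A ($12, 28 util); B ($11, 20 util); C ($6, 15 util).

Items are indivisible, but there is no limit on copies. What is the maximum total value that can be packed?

80 util

Best value-per-unit is C at 15/6; filling with it alone gives 5×15 = 75.
Optimal mix: 1×B + 4×C → cost 35, value 80.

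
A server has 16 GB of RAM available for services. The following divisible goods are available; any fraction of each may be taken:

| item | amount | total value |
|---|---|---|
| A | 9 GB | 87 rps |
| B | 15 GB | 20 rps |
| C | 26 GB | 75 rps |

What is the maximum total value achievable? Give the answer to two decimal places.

107.19

Take in order of value per unit:
- A (87/9 per unit): all 9 → value 87, running total 87.00
- C (75/26 per unit): 7 of 26 → value 7×75/26 = 20.1923, running total 107.19
Total 107.19.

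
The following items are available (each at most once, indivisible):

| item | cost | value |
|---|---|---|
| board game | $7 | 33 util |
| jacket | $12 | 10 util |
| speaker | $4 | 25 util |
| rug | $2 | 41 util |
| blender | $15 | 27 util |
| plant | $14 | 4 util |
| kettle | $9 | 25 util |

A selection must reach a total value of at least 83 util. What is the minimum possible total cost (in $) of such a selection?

Subsets with value ≥ 83, sorted by total cost:
- board game+speaker+rug: cost 13, value 99
- speaker+rug+kettle: cost 15, value 91
Minimum cost: 13 $.

13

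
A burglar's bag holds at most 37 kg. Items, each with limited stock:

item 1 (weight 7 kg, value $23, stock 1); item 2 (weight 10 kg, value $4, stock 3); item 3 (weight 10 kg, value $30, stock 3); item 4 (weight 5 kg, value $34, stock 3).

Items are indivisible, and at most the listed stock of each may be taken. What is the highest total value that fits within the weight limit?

Best selections within weight 37 and stock limits:
- 2×item 3 + 3×item 4: weight 35, value 162
- 1×item 1 + 1×item 3 + 3×item 4: weight 32, value 155
Best: $162.

$162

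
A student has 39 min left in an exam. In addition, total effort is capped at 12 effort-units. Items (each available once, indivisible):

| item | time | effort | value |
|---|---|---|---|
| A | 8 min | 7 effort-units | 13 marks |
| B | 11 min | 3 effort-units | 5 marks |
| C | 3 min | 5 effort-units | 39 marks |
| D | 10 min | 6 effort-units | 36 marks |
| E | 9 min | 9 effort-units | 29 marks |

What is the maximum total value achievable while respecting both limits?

Feasible sets respecting both limits:
- C+D: time 13, effort 11, value 75
- A+C: time 11, effort 12, value 52
- B+C: time 14, effort 8, value 44
- B+D: time 21, effort 9, value 41
Best: 75 marks.

75 marks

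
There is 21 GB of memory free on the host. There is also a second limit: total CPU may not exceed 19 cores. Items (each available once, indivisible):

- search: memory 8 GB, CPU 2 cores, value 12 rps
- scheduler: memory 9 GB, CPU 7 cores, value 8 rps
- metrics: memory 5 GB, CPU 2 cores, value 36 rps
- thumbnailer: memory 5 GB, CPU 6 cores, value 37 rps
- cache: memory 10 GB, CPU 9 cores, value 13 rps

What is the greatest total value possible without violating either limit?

Feasible sets respecting both limits:
- metrics+thumbnailer+cache: memory 20, CPU 17, value 86
- search+metrics+thumbnailer: memory 18, CPU 10, value 85
- scheduler+metrics+thumbnailer: memory 19, CPU 15, value 81
- metrics+thumbnailer: memory 10, CPU 8, value 73
Best: 86 rps.

86 rps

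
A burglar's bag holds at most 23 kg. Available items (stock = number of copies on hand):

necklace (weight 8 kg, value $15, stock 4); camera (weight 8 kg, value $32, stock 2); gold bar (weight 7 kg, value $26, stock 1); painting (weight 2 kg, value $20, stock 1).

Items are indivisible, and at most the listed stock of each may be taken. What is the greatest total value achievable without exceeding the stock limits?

$90

Best selections within weight 23 and stock limits:
- 2×camera + 1×gold bar: weight 23, value 90
- 2×camera + 1×painting: weight 18, value 84
- 1×camera + 1×gold bar + 1×painting: weight 17, value 78
Best: $90.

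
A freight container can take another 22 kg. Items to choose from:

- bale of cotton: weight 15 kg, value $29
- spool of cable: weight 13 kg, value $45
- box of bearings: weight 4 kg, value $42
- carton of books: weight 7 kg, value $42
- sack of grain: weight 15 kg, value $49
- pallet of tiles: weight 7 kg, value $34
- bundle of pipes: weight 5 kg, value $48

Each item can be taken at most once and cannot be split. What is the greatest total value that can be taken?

Check high-value combinations within 22 kg:
- spool of cable+box of bearings+bundle of pipes: weight 13+4+5=22, value 45+42+48=135
- box of bearings+carton of books+bundle of pipes: weight 4+7+5=16, value 42+42+48=132
- box of bearings+pallet of tiles+bundle of pipes: weight 4+7+5=16, value 42+34+48=124
- carton of books+pallet of tiles+bundle of pipes: weight 7+7+5=19, value 42+34+48=124
Best: $135.

$135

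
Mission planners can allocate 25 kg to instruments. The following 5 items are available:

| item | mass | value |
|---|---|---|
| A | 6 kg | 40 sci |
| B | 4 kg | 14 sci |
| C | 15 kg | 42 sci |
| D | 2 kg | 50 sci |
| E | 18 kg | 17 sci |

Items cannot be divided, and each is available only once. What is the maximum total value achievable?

132 sci

This is a 0/1 knapsack; check combinations near the capacity.
- A+C+D: mass 6+15+2=23, value 40+42+50=132
- B+C+D: mass 4+15+2=21, value 14+42+50=106
- A+B+D: mass 6+4+2=12, value 40+14+50=104
- A+B+C: mass 6+4+15=25, value 40+14+42=96
- C+D: mass 15+2=17, value 42+50=92
Best: 132 sci.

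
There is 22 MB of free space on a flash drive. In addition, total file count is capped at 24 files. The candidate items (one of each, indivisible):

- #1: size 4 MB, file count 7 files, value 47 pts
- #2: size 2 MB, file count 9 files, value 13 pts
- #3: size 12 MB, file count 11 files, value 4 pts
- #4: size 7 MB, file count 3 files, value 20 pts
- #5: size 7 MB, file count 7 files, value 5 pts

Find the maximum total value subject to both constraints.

Feasible sets respecting both limits:
- #1+#2+#4: size 13, file count 19, value 80
- #1+#4+#5: size 18, file count 17, value 72
- #1+#4: size 11, file count 10, value 67
Best: 80 pts.

80 pts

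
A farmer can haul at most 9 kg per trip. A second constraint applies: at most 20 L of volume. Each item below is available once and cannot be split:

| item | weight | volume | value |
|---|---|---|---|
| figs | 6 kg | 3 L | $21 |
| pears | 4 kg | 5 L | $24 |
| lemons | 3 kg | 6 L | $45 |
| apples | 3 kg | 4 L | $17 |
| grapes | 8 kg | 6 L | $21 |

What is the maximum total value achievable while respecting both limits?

$69

Feasible sets respecting both limits:
- pears+lemons: weight 7, volume 11, value 69
- figs+lemons: weight 9, volume 9, value 66
- lemons+apples: weight 6, volume 10, value 62
Best: $69.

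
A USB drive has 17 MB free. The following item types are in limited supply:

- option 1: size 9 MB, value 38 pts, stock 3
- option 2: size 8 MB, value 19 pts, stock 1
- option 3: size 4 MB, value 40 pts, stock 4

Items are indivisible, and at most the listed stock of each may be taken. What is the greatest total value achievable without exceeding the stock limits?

160 pts

Best selections within size 17 and stock limits:
- 4×option 3: size 16, value 160
- 3×option 3: size 12, value 120
- 1×option 1 + 2×option 3: size 17, value 118
Best: 160 pts.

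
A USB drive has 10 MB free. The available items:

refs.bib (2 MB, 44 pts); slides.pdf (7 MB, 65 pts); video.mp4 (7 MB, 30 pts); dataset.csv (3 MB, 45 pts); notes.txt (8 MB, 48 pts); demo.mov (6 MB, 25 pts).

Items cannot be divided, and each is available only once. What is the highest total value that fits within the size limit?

110 pts

This is a 0/1 knapsack; check combinations near the capacity.
- slides.pdf+dataset.csv: size 7+3=10, value 65+45=110
- refs.bib+slides.pdf: size 2+7=9, value 44+65=109
- refs.bib+notes.txt: size 2+8=10, value 44+48=92
- refs.bib+dataset.csv: size 2+3=5, value 44+45=89
Best: 110 pts.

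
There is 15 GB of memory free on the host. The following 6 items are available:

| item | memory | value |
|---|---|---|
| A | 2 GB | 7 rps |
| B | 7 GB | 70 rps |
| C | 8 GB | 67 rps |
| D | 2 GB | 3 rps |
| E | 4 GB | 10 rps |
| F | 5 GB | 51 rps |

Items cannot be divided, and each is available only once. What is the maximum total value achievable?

137 rps

Check high-value combinations within 15 GB:
- B+C: memory 7+8=15, value 70+67=137
- A+B+F: memory 2+7+5=14, value 7+70+51=128
- A+C+F: memory 2+8+5=15, value 7+67+51=125
- B+D+F: memory 7+2+5=14, value 70+3+51=124
Best: 137 rps.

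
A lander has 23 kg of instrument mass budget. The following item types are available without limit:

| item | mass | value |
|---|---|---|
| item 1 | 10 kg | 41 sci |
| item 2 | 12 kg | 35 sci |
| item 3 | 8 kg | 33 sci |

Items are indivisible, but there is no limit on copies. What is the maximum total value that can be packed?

Best value-per-unit is item 3 at 33/8; filling with it alone gives 2×33 = 66.
Optimal mix: 2×item 1 → mass 20, value 82.

82 sci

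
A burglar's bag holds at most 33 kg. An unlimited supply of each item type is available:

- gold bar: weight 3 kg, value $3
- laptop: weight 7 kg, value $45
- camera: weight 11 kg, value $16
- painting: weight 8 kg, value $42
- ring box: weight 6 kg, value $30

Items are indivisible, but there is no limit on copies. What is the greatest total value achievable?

Best value-per-unit is laptop at 45/7; filling with it alone gives 4×45 = 180.
Optimal mix: 3×laptop + 2×ring box → weight 33, value 195.

$195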